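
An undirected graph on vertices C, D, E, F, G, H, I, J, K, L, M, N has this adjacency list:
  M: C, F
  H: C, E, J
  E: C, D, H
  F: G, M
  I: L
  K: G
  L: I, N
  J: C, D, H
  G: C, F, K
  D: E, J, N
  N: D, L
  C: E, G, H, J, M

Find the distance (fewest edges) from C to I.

5

Distance 0: C.
Distance 1: E, G, H, J, M.
Distance 2: D, F, K.
Distance 3: N.
Distance 4: L.
Distance 5: I — contains I.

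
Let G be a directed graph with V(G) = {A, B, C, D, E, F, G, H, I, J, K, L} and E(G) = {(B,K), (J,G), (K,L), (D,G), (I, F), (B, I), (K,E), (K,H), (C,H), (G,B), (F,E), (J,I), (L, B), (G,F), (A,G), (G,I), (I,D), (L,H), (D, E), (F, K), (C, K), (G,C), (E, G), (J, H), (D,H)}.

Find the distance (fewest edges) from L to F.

3

Distance 0: L.
Distance 1: B, H.
Distance 2: I, K.
Distance 3: D, E, F — contains F.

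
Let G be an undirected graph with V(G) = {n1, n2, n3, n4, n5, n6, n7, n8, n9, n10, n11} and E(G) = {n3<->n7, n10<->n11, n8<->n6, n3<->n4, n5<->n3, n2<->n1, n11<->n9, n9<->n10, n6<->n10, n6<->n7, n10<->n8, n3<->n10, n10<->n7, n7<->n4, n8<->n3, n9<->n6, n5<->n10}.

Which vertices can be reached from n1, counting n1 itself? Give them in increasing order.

Start at n1.
Its neighbours: n2.
Nothing further is reachable.

n1, n2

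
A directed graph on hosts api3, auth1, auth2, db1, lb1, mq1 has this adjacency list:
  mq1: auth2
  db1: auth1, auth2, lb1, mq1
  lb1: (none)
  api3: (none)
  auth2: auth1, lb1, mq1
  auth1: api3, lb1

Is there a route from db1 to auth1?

Explore from db1.
Distance 1: reach auth1, auth2, lb1, mq1.
Found auth1.

Yes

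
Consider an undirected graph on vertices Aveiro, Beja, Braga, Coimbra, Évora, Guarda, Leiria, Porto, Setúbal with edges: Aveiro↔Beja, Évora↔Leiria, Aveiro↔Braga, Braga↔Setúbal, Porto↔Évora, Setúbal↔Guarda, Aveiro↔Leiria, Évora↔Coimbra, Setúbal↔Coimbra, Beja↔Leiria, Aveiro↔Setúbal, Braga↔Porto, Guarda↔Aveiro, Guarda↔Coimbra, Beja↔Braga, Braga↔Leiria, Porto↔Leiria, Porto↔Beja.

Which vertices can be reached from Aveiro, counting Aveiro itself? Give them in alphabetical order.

Aveiro, Beja, Braga, Coimbra, Évora, Guarda, Leiria, Porto, Setúbal

Start at Aveiro.
Its neighbours: Beja, Braga, Guarda, Leiria, Setúbal.
Then their neighbours: Coimbra, Évora, Porto.
Every vertex is now reached.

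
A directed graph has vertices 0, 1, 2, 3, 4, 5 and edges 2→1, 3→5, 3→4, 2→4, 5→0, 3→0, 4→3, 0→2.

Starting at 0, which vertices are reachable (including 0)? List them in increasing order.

Start at 0.
Its neighbours: 2.
Then their neighbours: 1, 4.
Then next layer: 3.
Then next layer: 5.
Every vertex is now reached.

0, 1, 2, 3, 4, 5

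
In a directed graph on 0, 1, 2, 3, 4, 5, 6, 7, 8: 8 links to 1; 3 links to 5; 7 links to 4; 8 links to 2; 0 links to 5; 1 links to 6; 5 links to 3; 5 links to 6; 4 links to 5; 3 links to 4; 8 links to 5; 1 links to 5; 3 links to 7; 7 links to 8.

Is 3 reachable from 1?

Explore from 1.
Distance 1: reach 5, 6.
Distance 2: reach 3.
Found 3.

Yes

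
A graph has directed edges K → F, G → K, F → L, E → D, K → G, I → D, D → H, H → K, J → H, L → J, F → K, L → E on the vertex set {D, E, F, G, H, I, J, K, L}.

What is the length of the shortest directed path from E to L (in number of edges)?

Distance 0: E.
Distance 1: D.
Distance 2: H.
Distance 3: K.
Distance 4: F, G.
Distance 5: L — contains L.

5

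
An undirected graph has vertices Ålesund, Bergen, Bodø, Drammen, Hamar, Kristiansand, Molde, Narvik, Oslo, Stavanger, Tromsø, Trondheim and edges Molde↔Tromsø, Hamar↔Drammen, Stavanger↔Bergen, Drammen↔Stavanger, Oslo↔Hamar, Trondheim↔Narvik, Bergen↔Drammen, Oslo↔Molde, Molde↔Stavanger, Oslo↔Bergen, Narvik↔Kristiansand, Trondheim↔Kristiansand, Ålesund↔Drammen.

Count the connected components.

From Ålesund: component {Ålesund, Bergen, Drammen, Hamar, Molde, Oslo, Stavanger, Tromsø}.
From Bodø: component {Bodø}.
From Kristiansand: component {Kristiansand, Narvik, Trondheim}.
That's 3 components.

3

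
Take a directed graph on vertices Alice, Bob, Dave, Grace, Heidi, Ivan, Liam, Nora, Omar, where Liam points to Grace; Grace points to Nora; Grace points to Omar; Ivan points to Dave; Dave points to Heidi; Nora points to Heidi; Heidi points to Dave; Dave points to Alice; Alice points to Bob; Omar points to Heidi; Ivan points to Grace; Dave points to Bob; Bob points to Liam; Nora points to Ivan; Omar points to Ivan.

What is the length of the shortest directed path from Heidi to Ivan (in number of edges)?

6

Distance 0: Heidi.
Distance 1: Dave.
Distance 2: Alice, Bob.
Distance 3: Liam.
Distance 4: Grace.
Distance 5: Nora, Omar.
Distance 6: Ivan — contains Ivan.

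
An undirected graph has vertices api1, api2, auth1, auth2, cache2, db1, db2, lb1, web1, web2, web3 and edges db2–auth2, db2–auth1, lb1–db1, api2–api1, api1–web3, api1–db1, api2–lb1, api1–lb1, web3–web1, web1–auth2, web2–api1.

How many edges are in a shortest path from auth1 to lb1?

6

Distance 0: auth1.
Distance 1: db2.
Distance 2: auth2.
Distance 3: web1.
Distance 4: web3.
Distance 5: api1.
Distance 6: api2, db1, lb1, web2 — contains lb1.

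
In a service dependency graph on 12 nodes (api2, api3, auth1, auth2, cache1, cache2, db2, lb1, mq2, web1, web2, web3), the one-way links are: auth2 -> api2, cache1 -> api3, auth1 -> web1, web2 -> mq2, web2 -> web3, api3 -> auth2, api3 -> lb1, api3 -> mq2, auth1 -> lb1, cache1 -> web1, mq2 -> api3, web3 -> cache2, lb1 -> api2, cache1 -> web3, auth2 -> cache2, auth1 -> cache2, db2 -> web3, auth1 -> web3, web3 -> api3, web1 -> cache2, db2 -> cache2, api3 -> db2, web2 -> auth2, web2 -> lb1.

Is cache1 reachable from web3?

Explore from web3.
Distance 1: reach api3, cache2.
Distance 2: reach auth2, db2, lb1, mq2.
Distance 3: reach api2.
The search from web3 is exhausted; no directed path reaches cache1.

No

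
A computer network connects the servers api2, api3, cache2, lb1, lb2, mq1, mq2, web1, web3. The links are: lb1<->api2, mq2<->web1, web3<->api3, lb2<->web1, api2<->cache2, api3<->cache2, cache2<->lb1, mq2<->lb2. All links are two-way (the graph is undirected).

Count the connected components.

From api2: component {api2, api3, cache2, lb1, web3}.
From lb2: component {lb2, mq2, web1}.
From mq1: component {mq1}.
That's 3 components.

3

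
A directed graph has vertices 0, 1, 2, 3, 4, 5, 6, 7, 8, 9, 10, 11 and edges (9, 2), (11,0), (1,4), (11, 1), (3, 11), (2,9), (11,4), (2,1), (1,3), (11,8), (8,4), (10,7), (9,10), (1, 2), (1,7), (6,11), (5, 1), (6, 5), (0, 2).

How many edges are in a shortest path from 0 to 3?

3

Distance 0: 0.
Distance 1: 2.
Distance 2: 1, 9.
Distance 3: 3, 4, 7, 10 — contains 3.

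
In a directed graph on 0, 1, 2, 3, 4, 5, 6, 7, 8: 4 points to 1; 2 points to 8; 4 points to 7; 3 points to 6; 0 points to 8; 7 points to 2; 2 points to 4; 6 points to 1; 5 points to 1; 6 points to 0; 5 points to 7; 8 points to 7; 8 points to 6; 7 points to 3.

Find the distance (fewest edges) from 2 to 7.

Distance 0: 2.
Distance 1: 4, 8.
Distance 2: 1, 6, 7 — contains 7.

2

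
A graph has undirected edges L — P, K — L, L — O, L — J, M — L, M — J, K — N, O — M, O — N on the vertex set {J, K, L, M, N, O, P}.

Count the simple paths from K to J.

K–L–J
K–L–M–J
K–L–O–M–J
K–N–O–L–J
K–N–O–L–M–J
K–N–O–M–J
K–N–O–M–L–J

7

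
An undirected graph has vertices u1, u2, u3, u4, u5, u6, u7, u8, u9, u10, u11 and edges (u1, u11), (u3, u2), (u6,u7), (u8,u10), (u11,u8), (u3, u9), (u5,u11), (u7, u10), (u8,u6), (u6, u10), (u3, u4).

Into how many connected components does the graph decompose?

2

From u1: component {u1, u5, u6, u7, u8, u10, u11}.
From u2: component {u2, u3, u4, u9}.
That's 2 components.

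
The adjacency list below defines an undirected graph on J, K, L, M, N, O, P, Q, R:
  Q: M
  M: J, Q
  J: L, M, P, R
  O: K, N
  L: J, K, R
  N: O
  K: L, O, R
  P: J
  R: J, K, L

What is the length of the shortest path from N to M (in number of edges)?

Distance 0: N.
Distance 1: O.
Distance 2: K.
Distance 3: L, R.
Distance 4: J.
Distance 5: M, P — contains M.

5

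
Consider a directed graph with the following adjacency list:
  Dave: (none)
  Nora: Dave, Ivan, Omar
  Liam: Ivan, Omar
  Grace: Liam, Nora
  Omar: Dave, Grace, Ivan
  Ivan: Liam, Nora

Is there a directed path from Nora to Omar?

Explore from Nora.
Distance 1: reach Dave, Ivan, Omar.
Found Omar.

Yes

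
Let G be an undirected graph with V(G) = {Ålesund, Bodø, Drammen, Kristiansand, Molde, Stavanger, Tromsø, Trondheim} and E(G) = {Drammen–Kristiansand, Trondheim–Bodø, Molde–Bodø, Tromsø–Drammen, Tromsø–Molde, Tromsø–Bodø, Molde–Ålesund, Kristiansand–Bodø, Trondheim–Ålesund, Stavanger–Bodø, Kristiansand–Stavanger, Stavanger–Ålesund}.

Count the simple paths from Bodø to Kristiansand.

Bodø–Kristiansand
Bodø–Molde–Ålesund–Stavanger–Kristiansand
Bodø–Molde–Tromsø–Drammen–Kristiansand
Bodø–Stavanger–Ålesund–Molde–Tromsø–Drammen–Kristiansand
Bodø–Stavanger–Kristiansand
Bodø–Tromsø–Drammen–Kristiansand
Bodø–Tromsø–Molde–Ålesund–Stavanger–Kristiansand
Bodø–Trondheim–Ålesund–Molde–Tromsø–Drammen–Kristiansand
Bodø–Trondheim–Ålesund–Stavanger–Kristiansand

9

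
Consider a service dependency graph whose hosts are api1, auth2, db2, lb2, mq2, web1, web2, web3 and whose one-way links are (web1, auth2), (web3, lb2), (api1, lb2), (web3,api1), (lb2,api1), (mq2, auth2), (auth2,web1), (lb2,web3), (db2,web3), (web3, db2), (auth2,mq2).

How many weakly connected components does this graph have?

From api1: component {api1, db2, lb2, web3}.
From auth2: component {auth2, mq2, web1}.
From web2: component {web2}.
That's 3 components.

3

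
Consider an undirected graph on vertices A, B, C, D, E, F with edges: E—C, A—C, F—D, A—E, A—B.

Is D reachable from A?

No

Explore from A.
Distance 1: reach B, C, E.
The search is exhausted without reaching D; it lies in a different component.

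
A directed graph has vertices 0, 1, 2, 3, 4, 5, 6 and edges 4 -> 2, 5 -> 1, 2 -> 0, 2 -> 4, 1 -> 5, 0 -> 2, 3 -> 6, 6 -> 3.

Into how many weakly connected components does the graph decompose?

3

From 0: component {0, 2, 4}.
From 1: component {1, 5}.
From 3: component {3, 6}.
That's 3 components.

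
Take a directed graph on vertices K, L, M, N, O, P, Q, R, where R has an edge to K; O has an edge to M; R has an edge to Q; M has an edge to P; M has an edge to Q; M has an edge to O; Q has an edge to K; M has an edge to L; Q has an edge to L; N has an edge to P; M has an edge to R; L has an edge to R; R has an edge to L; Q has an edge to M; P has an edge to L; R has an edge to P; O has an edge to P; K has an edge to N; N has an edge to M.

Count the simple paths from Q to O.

Q→K→N→M→O
Q→L→R→K→N→M→O
Q→M→O

3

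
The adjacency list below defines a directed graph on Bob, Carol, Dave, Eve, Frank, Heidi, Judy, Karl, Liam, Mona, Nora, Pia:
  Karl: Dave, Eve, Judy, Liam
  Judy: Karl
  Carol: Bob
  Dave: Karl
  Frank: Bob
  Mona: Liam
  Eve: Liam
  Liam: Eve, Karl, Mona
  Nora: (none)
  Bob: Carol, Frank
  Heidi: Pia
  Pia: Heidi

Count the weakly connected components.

From Bob: component {Bob, Carol, Frank}.
From Dave: component {Dave, Eve, Judy, Karl, Liam, Mona}.
From Heidi: component {Heidi, Pia}.
From Nora: component {Nora}.
That's 4 components.

4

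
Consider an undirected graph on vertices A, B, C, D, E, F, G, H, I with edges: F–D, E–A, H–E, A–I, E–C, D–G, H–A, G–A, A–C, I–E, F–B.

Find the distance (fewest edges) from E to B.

Distance 0: E.
Distance 1: A, C, H, I.
Distance 2: G.
Distance 3: D.
Distance 4: F.
Distance 5: B — contains B.

5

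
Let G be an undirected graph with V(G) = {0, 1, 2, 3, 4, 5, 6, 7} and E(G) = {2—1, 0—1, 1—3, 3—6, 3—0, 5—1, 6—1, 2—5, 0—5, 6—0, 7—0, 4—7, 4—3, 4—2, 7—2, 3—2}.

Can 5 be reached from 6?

Explore from 6.
Distance 1: reach 0, 1, 3.
Distance 2: reach 2, 4, 5, 7.
Found 5.

Yes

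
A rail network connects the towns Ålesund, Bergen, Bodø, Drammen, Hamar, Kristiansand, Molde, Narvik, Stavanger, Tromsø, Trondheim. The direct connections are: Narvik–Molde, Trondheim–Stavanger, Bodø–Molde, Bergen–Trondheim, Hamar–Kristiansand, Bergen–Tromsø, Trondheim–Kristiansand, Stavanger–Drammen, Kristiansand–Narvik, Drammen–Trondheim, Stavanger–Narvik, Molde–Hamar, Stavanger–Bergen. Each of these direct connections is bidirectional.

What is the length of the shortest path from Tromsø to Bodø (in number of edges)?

5

Distance 0: Tromsø.
Distance 1: Bergen.
Distance 2: Stavanger, Trondheim.
Distance 3: Drammen, Kristiansand, Narvik.
Distance 4: Hamar, Molde.
Distance 5: Bodø — contains Bodø.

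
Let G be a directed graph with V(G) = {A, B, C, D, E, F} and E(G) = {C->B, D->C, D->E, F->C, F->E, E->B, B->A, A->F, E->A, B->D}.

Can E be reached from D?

Explore from D.
Distance 1: reach C, E.
Found E.

Yes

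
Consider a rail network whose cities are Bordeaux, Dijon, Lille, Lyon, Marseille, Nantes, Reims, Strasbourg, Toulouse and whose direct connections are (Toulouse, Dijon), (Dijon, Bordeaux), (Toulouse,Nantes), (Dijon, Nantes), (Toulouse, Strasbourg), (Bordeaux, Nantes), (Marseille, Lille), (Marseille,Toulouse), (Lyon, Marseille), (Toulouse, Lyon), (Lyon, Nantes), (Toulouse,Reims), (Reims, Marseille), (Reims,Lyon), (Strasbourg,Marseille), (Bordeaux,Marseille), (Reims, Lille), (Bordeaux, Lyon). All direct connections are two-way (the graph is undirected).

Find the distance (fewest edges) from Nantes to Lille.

3

Distance 0: Nantes.
Distance 1: Bordeaux, Dijon, Lyon, Toulouse.
Distance 2: Marseille, Reims, Strasbourg.
Distance 3: Lille — contains Lille.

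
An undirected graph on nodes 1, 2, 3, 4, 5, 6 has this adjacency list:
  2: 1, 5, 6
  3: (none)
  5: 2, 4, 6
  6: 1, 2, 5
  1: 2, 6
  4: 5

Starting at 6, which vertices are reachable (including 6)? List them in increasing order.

1, 2, 4, 5, 6

Start at 6.
Its neighbours: 1, 2, 5.
Then their neighbours: 4.
Nothing further is reachable.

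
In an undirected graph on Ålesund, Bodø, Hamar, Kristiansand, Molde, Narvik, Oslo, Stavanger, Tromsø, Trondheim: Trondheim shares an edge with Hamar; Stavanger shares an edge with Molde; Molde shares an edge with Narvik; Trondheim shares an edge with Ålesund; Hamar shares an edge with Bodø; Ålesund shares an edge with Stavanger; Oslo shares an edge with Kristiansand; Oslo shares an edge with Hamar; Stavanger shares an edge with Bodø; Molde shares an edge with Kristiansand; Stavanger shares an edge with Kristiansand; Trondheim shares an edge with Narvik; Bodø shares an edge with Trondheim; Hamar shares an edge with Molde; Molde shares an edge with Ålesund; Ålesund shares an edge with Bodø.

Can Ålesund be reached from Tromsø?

No

Tromsø has no edges, so nothing is reachable from it.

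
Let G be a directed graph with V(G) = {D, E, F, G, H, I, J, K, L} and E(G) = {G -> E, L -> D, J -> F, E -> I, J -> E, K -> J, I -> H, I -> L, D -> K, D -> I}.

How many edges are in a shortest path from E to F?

Distance 0: E.
Distance 1: I.
Distance 2: H, L.
Distance 3: D.
Distance 4: K.
Distance 5: J.
Distance 6: F — contains F.

6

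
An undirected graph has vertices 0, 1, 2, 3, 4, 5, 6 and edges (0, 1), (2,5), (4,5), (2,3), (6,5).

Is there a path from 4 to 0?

No

Explore from 4.
Distance 1: reach 5.
Distance 2: reach 2, 6.
Distance 3: reach 3.
The search is exhausted without reaching 0; it lies in a different component.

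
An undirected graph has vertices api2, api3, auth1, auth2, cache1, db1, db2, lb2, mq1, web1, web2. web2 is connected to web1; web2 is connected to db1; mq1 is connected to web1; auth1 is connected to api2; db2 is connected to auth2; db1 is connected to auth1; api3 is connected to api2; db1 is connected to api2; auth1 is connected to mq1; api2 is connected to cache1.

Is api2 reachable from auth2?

No

Explore from auth2.
Distance 1: reach db2.
The search is exhausted without reaching api2; it lies in a different component.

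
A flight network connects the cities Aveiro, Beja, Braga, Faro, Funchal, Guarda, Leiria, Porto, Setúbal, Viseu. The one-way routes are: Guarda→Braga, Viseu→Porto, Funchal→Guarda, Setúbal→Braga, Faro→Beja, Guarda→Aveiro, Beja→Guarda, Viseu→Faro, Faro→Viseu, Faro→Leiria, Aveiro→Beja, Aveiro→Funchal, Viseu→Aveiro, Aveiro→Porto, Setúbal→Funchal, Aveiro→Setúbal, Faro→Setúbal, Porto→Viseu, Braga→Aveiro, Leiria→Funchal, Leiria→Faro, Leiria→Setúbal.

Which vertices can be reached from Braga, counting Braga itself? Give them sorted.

Aveiro, Beja, Braga, Faro, Funchal, Guarda, Leiria, Porto, Setúbal, Viseu

Start at Braga.
Its neighbours: Aveiro.
Then their neighbours: Beja, Funchal, Porto, Setúbal.
Then next layer: Guarda, Viseu.
Then next layer: Faro.
Then next layer: Leiria.
Every vertex is now reached.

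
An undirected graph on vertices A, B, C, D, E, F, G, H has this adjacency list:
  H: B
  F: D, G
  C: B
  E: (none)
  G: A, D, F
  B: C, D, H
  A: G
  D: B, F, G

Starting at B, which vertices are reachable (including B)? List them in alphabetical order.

A, B, C, D, F, G, H

Start at B.
Its neighbours: C, D, H.
Then their neighbours: F, G.
Then next layer: A.
Nothing further is reachable.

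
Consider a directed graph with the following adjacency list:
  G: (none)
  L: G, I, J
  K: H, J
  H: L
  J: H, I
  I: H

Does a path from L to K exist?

Explore from L.
Distance 1: reach G, I, J.
Distance 2: reach H.
The search from L is exhausted; no directed path reaches K.

No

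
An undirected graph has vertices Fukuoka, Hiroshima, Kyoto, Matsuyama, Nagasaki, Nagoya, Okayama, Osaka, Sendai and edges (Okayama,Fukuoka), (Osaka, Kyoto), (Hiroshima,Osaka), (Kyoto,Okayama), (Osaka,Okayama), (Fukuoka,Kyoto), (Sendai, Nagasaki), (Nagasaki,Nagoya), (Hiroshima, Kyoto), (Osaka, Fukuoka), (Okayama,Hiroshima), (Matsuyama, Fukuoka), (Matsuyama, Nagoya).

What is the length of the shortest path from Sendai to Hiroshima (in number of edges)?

6

Distance 0: Sendai.
Distance 1: Nagasaki.
Distance 2: Nagoya.
Distance 3: Matsuyama.
Distance 4: Fukuoka.
Distance 5: Kyoto, Okayama, Osaka.
Distance 6: Hiroshima — contains Hiroshima.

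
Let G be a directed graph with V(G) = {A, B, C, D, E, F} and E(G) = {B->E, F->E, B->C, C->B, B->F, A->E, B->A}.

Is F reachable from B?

Explore from B.
Distance 1: reach A, C, E, F.
Found F.

Yes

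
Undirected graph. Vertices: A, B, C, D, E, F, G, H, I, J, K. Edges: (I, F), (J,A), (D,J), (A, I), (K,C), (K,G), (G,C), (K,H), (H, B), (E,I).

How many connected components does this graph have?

From A: component {A, D, E, F, I, J}.
From B: component {B, C, G, H, K}.
That's 2 components.

2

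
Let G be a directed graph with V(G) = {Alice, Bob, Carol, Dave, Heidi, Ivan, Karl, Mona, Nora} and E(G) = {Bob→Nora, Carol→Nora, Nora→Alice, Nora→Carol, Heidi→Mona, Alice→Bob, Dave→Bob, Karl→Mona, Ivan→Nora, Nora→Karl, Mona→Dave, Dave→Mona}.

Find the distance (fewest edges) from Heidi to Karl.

Distance 0: Heidi.
Distance 1: Mona.
Distance 2: Dave.
Distance 3: Bob.
Distance 4: Nora.
Distance 5: Alice, Carol, Karl — contains Karl.

5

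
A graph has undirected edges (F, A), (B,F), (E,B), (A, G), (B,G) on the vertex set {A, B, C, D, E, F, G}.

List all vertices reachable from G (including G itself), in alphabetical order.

Start at G.
Its neighbours: A, B.
Then their neighbours: E, F.
Nothing further is reachable.

A, B, E, F, G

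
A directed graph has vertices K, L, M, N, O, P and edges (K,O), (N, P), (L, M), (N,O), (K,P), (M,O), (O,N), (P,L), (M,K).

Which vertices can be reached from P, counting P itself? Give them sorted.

Start at P.
Its neighbours: L.
Then their neighbours: M.
Then next layer: K, O.
Then next layer: N.
Every vertex is now reached.

K, L, M, N, O, P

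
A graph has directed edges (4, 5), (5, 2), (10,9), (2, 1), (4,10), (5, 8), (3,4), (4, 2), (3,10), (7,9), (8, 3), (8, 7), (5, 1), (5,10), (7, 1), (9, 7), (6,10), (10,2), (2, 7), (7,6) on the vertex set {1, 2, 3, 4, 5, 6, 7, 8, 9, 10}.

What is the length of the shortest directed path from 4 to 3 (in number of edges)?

Distance 0: 4.
Distance 1: 2, 5, 10.
Distance 2: 1, 7, 8, 9.
Distance 3: 3, 6 — contains 3.

3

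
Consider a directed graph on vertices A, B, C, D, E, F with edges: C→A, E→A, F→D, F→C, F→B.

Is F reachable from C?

Explore from C.
Distance 1: reach A.
The search from C is exhausted; no directed path reaches F.

No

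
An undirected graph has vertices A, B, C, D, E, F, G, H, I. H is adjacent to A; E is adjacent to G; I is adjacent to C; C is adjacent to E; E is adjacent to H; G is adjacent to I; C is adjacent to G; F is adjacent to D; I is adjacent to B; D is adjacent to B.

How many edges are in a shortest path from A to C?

3

Distance 0: A.
Distance 1: H.
Distance 2: E.
Distance 3: C, G — contains C.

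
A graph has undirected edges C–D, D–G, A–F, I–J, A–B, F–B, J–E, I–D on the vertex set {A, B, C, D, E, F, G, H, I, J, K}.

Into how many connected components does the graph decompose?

4

From A: component {A, B, F}.
From C: component {C, D, E, G, I, J}.
From H: component {H}.
From K: component {K}.
That's 4 components.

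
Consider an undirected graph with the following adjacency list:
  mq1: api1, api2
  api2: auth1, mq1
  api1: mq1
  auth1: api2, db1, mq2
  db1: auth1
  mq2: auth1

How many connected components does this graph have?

From api1: component {api1, api2, auth1, db1, mq1, mq2}.
That's 1 component.

1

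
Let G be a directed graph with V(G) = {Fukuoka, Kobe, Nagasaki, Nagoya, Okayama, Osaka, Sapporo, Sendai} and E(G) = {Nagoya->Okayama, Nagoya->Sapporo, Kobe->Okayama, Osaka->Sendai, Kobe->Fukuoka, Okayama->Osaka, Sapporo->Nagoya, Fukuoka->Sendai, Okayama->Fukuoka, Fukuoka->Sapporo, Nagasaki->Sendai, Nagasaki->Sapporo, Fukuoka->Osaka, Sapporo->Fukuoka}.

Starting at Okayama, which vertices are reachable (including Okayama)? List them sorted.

Fukuoka, Nagoya, Okayama, Osaka, Sapporo, Sendai

Start at Okayama.
Its neighbours: Fukuoka, Osaka.
Then their neighbours: Sapporo, Sendai.
Then next layer: Nagoya.
Nothing further is reachable.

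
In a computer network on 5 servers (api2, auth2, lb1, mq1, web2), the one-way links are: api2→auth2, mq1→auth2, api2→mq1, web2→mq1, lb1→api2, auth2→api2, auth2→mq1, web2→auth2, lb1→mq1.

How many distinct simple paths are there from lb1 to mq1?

lb1→api2→auth2→mq1
lb1→api2→mq1
lb1→mq1

3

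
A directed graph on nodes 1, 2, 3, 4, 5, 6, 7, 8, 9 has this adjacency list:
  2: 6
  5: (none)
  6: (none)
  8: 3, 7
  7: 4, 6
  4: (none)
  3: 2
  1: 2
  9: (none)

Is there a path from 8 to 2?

Explore from 8.
Distance 1: reach 3, 7.
Distance 2: reach 2, 4, 6.
Found 2.

Yes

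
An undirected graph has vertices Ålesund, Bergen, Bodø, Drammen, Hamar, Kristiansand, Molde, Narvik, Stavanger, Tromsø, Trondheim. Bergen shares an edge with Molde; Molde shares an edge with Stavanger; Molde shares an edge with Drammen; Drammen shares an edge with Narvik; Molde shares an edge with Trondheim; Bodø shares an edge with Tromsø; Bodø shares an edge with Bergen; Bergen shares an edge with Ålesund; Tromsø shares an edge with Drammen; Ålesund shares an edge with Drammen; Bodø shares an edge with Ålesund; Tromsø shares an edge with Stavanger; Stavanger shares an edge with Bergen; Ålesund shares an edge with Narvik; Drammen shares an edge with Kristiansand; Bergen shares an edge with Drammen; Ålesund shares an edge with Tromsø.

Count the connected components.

From Ålesund: component {Ålesund, Bergen, Bodø, Drammen, Kristiansand, Molde, Narvik, Stavanger, Tromsø, Trondheim}.
From Hamar: component {Hamar}.
That's 2 components.

2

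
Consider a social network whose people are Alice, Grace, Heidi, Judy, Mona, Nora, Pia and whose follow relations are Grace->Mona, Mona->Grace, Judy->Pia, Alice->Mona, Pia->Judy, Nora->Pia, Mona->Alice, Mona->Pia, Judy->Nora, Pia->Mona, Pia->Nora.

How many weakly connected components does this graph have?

From Alice: component {Alice, Grace, Judy, Mona, Nora, Pia}.
From Heidi: component {Heidi}.
That's 2 components.

2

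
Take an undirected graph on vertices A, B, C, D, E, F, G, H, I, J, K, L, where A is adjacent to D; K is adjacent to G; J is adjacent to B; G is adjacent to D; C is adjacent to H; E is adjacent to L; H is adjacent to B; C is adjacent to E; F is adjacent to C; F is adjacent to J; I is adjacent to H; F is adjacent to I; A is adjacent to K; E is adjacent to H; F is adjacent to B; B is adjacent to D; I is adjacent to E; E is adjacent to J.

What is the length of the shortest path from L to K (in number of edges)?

Distance 0: L.
Distance 1: E.
Distance 2: C, H, I, J.
Distance 3: B, F.
Distance 4: D.
Distance 5: A, G.
Distance 6: K — contains K.

6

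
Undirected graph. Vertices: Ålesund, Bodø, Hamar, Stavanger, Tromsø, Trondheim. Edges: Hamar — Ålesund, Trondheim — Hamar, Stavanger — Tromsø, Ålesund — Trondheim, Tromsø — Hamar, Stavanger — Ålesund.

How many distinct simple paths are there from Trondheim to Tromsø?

Trondheim–Ålesund–Hamar–Tromsø
Trondheim–Ålesund–Stavanger–Tromsø
Trondheim–Hamar–Ålesund–Stavanger–Tromsø
Trondheim–Hamar–Tromsø

4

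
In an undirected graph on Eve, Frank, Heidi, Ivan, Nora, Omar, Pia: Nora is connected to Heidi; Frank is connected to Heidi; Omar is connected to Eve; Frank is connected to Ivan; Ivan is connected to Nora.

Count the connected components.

From Eve: component {Eve, Omar}.
From Frank: component {Frank, Heidi, Ivan, Nora}.
From Pia: component {Pia}.
That's 3 components.

3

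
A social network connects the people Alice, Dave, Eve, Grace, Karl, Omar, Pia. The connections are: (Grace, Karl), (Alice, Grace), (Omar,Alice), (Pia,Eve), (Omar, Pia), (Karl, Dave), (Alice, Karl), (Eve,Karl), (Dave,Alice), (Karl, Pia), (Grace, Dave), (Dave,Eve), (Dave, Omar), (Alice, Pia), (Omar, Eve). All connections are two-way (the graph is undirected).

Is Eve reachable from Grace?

Yes

Explore from Grace.
Distance 1: reach Alice, Dave, Karl.
Distance 2: reach Eve, Omar, Pia.
Found Eve.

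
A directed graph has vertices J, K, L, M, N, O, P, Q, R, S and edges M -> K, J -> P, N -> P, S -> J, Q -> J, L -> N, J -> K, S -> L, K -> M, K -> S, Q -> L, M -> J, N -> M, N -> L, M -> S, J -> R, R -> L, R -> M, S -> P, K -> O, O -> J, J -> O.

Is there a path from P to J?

No

P has no outgoing edges, so nothing is reachable from it.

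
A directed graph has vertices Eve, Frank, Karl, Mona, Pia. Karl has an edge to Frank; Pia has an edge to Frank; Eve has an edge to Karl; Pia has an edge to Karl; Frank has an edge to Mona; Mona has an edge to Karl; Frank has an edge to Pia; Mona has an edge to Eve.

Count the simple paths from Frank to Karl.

Frank→Mona→Eve→Karl
Frank→Mona→Karl
Frank→Pia→Karl

3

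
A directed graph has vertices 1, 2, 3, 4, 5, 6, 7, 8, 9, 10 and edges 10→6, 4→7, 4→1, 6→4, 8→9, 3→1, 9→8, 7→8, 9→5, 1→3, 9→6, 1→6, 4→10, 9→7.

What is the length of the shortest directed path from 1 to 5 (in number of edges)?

6

Distance 0: 1.
Distance 1: 3, 6.
Distance 2: 4.
Distance 3: 7, 10.
Distance 4: 8.
Distance 5: 9.
Distance 6: 5 — contains 5.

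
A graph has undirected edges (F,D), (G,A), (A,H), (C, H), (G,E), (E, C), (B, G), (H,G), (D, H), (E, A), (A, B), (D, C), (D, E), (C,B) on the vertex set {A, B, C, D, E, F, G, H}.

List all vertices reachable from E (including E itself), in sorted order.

A, B, C, D, E, F, G, H

Start at E.
Its neighbours: A, C, D, G.
Then their neighbours: B, F, H.
Every vertex is now reached.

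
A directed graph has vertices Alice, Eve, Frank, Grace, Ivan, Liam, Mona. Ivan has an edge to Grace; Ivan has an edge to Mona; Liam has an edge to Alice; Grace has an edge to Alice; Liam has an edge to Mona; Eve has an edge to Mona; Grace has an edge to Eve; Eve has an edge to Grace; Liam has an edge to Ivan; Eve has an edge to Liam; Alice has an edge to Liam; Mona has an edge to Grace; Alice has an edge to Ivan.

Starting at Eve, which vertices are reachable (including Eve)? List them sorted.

Start at Eve.
Its neighbours: Grace, Liam, Mona.
Then their neighbours: Alice, Ivan.
Nothing further is reachable.

Alice, Eve, Grace, Ivan, Liam, Mona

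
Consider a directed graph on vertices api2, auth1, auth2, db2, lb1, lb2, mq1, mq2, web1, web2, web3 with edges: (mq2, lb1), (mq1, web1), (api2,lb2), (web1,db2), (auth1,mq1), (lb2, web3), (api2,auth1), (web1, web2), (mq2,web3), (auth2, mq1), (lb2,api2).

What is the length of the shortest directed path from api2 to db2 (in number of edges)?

4

Distance 0: api2.
Distance 1: auth1, lb2.
Distance 2: mq1, web3.
Distance 3: web1.
Distance 4: db2, web2 — contains db2.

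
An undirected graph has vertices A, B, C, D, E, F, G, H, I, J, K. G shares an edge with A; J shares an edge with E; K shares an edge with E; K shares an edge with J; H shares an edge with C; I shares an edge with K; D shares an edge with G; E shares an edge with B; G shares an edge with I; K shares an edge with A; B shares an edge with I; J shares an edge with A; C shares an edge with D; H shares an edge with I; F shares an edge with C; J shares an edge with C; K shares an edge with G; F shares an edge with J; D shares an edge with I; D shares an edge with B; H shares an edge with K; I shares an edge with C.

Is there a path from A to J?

Yes

Explore from A.
Distance 1: reach G, J, K.
Found J.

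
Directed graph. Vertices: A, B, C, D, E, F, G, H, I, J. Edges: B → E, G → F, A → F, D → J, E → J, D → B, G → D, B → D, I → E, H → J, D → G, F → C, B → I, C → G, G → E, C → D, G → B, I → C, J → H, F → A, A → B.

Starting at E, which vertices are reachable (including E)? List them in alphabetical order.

Start at E.
Its neighbours: J.
Then their neighbours: H.
Nothing further is reachable.

E, H, J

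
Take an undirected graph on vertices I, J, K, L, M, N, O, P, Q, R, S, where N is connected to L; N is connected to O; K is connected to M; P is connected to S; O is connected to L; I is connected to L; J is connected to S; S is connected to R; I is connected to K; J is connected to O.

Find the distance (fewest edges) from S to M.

Distance 0: S.
Distance 1: J, P, R.
Distance 2: O.
Distance 3: L, N.
Distance 4: I.
Distance 5: K.
Distance 6: M — contains M.

6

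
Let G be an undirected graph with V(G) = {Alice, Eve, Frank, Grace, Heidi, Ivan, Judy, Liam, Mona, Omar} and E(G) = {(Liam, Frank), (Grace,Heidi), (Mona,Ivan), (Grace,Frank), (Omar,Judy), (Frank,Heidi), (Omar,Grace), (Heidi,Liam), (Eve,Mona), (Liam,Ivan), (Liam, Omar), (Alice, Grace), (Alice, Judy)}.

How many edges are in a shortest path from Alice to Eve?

Distance 0: Alice.
Distance 1: Grace, Judy.
Distance 2: Frank, Heidi, Omar.
Distance 3: Liam.
Distance 4: Ivan.
Distance 5: Mona.
Distance 6: Eve — contains Eve.

6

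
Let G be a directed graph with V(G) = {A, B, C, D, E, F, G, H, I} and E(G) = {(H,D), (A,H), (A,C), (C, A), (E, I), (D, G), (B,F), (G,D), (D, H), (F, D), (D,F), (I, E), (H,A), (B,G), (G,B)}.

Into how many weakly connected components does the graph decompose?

From A: component {A, B, C, D, F, G, H}.
From E: component {E, I}.
That's 2 components.

2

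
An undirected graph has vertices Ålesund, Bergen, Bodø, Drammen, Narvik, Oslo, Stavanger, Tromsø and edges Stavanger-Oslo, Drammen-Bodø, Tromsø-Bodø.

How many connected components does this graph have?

From Ålesund: component {Ålesund}.
From Bergen: component {Bergen}.
From Bodø: component {Bodø, Drammen, Tromsø}.
From Narvik: component {Narvik}.
From Oslo: component {Oslo, Stavanger}.
That's 5 components.

5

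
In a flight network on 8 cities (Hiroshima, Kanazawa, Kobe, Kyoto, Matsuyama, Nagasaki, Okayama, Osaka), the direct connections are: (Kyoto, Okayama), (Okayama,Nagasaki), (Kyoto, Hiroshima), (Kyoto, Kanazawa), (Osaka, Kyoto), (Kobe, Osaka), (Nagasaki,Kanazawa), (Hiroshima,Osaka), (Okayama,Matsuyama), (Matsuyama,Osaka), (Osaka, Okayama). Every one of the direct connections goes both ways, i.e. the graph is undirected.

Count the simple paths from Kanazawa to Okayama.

6

Kanazawa–Kyoto–Hiroshima–Osaka–Matsuyama–Okayama
Kanazawa–Kyoto–Hiroshima–Osaka–Okayama
Kanazawa–Kyoto–Okayama
Kanazawa–Kyoto–Osaka–Matsuyama–Okayama
Kanazawa–Kyoto–Osaka–Okayama
Kanazawa–Nagasaki–Okayama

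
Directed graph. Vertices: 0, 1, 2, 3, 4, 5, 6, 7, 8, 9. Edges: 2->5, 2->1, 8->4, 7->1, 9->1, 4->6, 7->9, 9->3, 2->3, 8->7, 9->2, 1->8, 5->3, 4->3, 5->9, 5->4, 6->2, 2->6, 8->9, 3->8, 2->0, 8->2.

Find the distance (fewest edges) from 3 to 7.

2

Distance 0: 3.
Distance 1: 8.
Distance 2: 2, 4, 7, 9 — contains 7.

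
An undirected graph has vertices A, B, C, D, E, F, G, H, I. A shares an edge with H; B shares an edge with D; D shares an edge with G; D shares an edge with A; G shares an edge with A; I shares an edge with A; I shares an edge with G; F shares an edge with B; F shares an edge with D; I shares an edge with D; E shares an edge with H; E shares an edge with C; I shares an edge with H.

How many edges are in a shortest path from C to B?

5

Distance 0: C.
Distance 1: E.
Distance 2: H.
Distance 3: A, I.
Distance 4: D, G.
Distance 5: B, F — contains B.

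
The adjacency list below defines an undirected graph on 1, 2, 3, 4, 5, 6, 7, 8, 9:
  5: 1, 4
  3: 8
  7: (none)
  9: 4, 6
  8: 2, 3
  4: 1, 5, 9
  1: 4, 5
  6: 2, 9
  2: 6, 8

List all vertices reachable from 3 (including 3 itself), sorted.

1, 2, 3, 4, 5, 6, 8, 9

Start at 3.
Its neighbours: 8.
Then their neighbours: 2.
Then next layer: 6.
Then next layer: 9.
Then next layer: 4.
Then next layer: 1, 5.
Nothing further is reachable.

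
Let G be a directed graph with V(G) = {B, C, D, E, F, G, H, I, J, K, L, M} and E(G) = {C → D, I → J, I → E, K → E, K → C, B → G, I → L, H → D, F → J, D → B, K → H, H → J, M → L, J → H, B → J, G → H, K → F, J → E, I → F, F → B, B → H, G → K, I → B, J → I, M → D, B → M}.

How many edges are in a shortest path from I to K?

3

Distance 0: I.
Distance 1: B, E, F, J, L.
Distance 2: G, H, M.
Distance 3: D, K — contains K.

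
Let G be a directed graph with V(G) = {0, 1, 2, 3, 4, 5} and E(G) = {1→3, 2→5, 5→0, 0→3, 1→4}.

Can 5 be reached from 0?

No

Explore from 0.
Distance 1: reach 3.
The search from 0 is exhausted; no directed path reaches 5.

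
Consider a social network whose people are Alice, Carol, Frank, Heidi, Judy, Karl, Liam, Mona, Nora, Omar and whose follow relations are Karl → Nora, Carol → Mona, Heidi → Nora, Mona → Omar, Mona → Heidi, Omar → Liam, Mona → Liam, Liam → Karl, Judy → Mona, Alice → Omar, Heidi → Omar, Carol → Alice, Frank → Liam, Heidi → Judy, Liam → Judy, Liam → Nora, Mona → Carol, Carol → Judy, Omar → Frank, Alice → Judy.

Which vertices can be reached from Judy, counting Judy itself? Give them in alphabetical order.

Start at Judy.
Its neighbours: Mona.
Then their neighbours: Carol, Heidi, Liam, Omar.
Then next layer: Alice, Frank, Karl, Nora.
Every vertex is now reached.

Alice, Carol, Frank, Heidi, Judy, Karl, Liam, Mona, Nora, Omar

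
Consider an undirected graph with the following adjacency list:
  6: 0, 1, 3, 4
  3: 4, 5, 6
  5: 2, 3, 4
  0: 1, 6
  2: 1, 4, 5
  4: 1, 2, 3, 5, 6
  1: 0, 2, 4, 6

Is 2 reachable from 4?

Yes

Explore from 4.
Distance 1: reach 1, 2, 3, 5, 6.
Found 2.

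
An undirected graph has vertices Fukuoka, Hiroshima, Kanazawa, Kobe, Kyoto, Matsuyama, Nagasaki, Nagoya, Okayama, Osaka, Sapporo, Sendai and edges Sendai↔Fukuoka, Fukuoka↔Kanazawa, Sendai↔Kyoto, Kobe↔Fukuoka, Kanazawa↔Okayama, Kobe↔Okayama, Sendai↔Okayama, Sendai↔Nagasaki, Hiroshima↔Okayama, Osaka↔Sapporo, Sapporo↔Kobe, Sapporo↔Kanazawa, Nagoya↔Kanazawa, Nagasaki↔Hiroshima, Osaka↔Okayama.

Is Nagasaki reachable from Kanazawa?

Explore from Kanazawa.
Distance 1: reach Fukuoka, Nagoya, Okayama, Sapporo.
Distance 2: reach Hiroshima, Kobe, Osaka, Sendai.
Distance 3: reach Kyoto, Nagasaki.
Found Nagasaki.

Yes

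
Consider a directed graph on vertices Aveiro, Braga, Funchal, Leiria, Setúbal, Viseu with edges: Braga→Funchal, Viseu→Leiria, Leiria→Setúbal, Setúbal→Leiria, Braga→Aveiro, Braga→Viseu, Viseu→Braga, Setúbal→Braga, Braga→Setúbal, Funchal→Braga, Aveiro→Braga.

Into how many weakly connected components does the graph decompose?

1

From Aveiro: component {Aveiro, Braga, Funchal, Leiria, Setúbal, Viseu}.
That's 1 component.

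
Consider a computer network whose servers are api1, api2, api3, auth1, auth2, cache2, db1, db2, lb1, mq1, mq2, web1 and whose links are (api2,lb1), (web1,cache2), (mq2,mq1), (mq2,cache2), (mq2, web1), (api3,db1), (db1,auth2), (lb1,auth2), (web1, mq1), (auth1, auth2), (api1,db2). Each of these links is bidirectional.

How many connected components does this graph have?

3

From api1: component {api1, db2}.
From api2: component {api2, api3, auth1, auth2, db1, lb1}.
From cache2: component {cache2, mq1, mq2, web1}.
That's 3 components.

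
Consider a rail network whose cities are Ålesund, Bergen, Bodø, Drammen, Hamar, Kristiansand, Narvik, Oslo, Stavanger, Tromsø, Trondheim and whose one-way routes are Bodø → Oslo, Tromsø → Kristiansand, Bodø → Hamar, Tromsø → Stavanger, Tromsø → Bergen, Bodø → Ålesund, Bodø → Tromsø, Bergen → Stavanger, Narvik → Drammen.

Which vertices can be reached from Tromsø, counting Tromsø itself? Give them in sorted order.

Start at Tromsø.
Its neighbours: Bergen, Kristiansand, Stavanger.
Nothing further is reachable.

Bergen, Kristiansand, Stavanger, Tromsø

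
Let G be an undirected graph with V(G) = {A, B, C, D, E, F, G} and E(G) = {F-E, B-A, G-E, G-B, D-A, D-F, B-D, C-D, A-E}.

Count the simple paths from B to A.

5

B–A
B–D–A
B–D–F–E–A
B–G–E–A
B–G–E–F–D–A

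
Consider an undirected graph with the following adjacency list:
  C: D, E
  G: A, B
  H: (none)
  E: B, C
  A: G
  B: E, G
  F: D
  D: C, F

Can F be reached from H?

H has no edges, so nothing is reachable from it.

No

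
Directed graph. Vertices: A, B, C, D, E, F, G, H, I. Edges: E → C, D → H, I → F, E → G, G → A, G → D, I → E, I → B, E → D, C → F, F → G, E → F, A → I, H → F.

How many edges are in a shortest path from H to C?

Distance 0: H.
Distance 1: F.
Distance 2: G.
Distance 3: A, D.
Distance 4: I.
Distance 5: B, E.
Distance 6: C — contains C.

6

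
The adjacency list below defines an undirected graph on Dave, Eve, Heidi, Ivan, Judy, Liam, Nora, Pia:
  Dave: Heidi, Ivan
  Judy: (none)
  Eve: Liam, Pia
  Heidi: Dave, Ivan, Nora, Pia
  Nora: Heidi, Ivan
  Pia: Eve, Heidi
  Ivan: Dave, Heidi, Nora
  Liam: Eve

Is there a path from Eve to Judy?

No

Explore from Eve.
Distance 1: reach Liam, Pia.
Distance 2: reach Heidi.
Distance 3: reach Dave, Ivan, Nora.
The search is exhausted without reaching Judy; it lies in a different component.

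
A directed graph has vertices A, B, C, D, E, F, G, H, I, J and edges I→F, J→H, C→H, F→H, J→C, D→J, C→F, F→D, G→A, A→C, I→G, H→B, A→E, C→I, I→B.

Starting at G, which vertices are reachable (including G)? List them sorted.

A, B, C, D, E, F, G, H, I, J

Start at G.
Its neighbours: A.
Then their neighbours: C, E.
Then next layer: F, H, I.
Then next layer: B, D.
Then next layer: J.
Every vertex is now reached.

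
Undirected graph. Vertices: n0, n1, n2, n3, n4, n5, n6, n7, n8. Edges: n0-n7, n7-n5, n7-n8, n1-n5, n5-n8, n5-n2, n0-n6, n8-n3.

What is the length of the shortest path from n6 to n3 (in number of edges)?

Distance 0: n6.
Distance 1: n0.
Distance 2: n7.
Distance 3: n5, n8.
Distance 4: n1, n2, n3 — contains n3.

4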